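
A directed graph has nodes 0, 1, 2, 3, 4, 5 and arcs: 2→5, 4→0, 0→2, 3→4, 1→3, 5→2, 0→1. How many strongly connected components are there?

{0, 1, 3, 4} are all mutually reachable — one SCC of size 4.
{2, 5} are all mutually reachable — one SCC of size 2.
That gives 2 strongly connected components.

2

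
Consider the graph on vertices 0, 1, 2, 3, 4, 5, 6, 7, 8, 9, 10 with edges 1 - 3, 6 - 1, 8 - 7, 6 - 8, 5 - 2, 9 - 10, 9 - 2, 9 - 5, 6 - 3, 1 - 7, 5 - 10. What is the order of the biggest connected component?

0 is isolated — a component by itself.
4 is isolated — a component by itself.
Starting from 2 we can reach 2, 5, 9, 10. That is one component of size 4.
Starting from 1 we can reach 1, 3, 6, 7, 8. That is one component of size 5.
The largest has 5 vertices.

5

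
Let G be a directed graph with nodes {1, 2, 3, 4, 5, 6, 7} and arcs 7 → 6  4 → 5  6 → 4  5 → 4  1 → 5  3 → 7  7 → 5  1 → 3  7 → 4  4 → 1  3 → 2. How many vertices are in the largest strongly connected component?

{1, 3, 4, 5, 6, 7} are all mutually reachable — one SCC of size 6.
{2} is an SCC by itself.
The largest has 6 vertices.

6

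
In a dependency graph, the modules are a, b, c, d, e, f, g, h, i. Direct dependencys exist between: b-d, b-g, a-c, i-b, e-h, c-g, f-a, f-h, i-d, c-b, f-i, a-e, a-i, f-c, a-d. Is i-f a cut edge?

After removing i-f, the path i-a-f still connects them, so the edge is not a bridge.

No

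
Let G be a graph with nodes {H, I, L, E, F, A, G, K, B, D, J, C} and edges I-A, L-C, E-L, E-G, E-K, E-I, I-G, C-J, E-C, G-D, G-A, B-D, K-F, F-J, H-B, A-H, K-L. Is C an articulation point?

Deleting C leaves 1 component (was 1) (its neighbors E, J, L remain connected to each other), so C is not a cut vertex.

No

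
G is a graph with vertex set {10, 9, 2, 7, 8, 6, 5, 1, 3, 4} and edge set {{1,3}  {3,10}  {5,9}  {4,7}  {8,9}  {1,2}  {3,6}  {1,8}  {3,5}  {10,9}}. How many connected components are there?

Starting from 4 we can reach 4, 7. That is one component of size 2.
Starting from 1 we can reach 1, 2, 3, 5, 6, 8, 9, 10. That is one component of size 8.
Total: 2 components.

2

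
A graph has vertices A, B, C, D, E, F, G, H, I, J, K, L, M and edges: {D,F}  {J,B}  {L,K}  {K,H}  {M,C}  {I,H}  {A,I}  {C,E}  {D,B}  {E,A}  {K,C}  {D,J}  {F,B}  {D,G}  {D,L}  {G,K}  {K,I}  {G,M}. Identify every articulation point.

D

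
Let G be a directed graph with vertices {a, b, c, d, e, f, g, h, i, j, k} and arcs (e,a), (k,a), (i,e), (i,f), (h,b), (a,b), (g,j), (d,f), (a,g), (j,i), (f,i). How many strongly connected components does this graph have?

6

{a, e, f, g, i, j} are all mutually reachable — one SCC of size 6.
{c} is an SCC by itself.
{b} is an SCC by itself.
{d} is an SCC by itself.
{k} is an SCC by itself.
(and 1 more singleton SCC)
That gives 6 strongly connected components.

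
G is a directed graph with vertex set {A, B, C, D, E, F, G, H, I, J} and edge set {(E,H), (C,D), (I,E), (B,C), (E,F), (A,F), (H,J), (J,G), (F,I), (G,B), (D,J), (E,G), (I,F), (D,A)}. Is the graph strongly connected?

From H we can reach every vertex (A, B, C, D, E, F, G, H, I, J), and every vertex can reach H (A, B, C, D, E, F, G, H, I, J). So the whole graph is one strongly connected component.

Yes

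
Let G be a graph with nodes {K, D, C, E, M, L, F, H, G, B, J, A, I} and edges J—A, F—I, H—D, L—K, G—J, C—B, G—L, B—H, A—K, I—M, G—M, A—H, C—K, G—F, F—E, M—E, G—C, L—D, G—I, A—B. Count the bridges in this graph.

The edges on the cycle A-B-H-A are not bridges since each lies on that cycle.
Every edge lies on some cycle, so there are no bridges.

0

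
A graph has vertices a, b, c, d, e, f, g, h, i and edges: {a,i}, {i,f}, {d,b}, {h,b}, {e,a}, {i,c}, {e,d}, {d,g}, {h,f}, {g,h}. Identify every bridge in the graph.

c-i

The edges on the cycle e-a-i-f-h-g-d-e are not bridges since each lies on that cycle.
But removing i—c disconnects i from c — this is a bridge.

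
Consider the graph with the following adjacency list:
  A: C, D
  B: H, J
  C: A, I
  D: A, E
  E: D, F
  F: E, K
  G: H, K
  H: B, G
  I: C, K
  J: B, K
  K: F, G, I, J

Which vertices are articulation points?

K

Removing K increases the component count from 1 to 2, so K is a cut vertex.
By contrast removing I leaves 1 component; it is not a cut vertex. No other vertex is a cut vertex either.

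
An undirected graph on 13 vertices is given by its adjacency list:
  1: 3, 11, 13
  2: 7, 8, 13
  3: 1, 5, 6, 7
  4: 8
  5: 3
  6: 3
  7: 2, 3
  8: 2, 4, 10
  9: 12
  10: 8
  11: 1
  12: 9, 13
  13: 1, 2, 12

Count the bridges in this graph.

8

The edges on the cycle 13-2-7-3-1-13 are not bridges since each lies on that cycle.
But removing 4-8 disconnects 4 from 8; removing 13-12 disconnects 13 from 12; removing 6-3 disconnects 6 from 3; removing 5-3 disconnects 5 from 3 — these are bridges.
In total 8 edges are bridges.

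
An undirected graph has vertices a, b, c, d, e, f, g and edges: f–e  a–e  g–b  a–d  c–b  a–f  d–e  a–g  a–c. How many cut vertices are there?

1

Removing a increases the component count from 1 to 2, so a is a cut vertex.
By contrast removing f leaves 1 component; it is not a cut vertex. No other vertex is a cut vertex either.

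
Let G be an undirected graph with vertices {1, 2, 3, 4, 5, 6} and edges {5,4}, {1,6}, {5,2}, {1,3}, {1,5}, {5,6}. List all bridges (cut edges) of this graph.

1-3, 2-5, 4-5

The edges on the cycle 1-5-6-1 are not bridges since each lies on that cycle.
But removing 4—5 disconnects 4 from 5; removing 5—2 disconnects 5 from 2; removing 1—3 disconnects 1 from 3 — these are bridges.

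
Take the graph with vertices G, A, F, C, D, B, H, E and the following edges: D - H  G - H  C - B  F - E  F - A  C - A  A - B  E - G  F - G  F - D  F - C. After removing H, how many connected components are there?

With H gone, the remaining components are: {A, B, C, D, E, F, G}.
That is 1 component.

1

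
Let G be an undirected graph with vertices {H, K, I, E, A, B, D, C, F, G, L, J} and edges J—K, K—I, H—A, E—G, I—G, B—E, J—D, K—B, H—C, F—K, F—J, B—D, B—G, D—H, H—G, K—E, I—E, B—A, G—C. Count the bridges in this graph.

The edges on the cycle B-D-H-G-E-B are not bridges since each lies on that cycle.
Every edge lies on some cycle, so there are no bridges.

0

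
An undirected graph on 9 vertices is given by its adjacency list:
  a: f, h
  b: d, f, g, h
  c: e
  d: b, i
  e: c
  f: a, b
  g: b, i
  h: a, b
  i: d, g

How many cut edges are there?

The edges on the cycle b-d-i-g-b are not bridges since each lies on that cycle.
But removing e-c disconnects e from c — this is a bridge.

1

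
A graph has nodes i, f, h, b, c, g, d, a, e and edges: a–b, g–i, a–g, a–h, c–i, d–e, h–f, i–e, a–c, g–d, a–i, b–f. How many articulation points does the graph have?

1

Removing a increases the component count from 1 to 2, so a is a cut vertex.
By contrast removing h leaves 1 component; it is not a cut vertex. No other vertex is a cut vertex either.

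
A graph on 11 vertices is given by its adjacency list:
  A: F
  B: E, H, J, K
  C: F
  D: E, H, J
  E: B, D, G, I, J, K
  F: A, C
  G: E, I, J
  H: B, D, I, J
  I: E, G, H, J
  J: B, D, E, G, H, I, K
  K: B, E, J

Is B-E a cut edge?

After removing B-E, the path B-J-E still connects them, so the edge is not a bridge.

No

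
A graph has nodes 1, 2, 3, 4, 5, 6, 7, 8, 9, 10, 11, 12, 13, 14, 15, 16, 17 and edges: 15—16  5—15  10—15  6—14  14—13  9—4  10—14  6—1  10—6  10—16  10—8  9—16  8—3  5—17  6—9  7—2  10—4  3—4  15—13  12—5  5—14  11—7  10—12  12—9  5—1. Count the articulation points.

2

Removing 5 increases the component count from 2 to 3, so 5 is a cut vertex.
Removing 7 increases the component count from 2 to 3, so 7 is a cut vertex.
By contrast removing 17 leaves 2 components; it is not a cut vertex. No other vertex is a cut vertex either.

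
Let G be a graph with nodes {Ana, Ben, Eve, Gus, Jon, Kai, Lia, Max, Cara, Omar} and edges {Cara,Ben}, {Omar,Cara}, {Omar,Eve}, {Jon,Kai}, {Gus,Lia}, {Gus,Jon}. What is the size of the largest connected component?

Ana is isolated — a component by itself.
Max is isolated — a component by itself.
Starting from Gus we can reach Gus, Jon, Kai, Lia. That is one component of size 4.
Starting from Ben we can reach Ben, Eve, Cara, Omar. That is one component of size 4.
The largest has 4 vertices.

4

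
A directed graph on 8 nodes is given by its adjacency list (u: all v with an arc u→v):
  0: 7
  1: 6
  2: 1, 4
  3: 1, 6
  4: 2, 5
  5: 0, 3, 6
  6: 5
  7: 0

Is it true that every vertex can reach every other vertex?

No

There is no directed path from 0 to 1, so the graph is not strongly connected.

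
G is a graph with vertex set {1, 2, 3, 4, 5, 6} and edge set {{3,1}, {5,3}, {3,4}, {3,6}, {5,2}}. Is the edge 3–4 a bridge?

Yes

Removing 3–4 leaves no path between 3 and 4: the component count goes from 1 to 2. So it is a bridge.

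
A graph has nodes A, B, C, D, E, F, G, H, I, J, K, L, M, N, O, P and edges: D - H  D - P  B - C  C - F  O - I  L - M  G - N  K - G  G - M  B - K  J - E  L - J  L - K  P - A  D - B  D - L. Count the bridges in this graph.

The edges on the cycle D-L-M-G-K-B-D are not bridges since each lies on that cycle.
But removing P - D disconnects P from D; removing J - L disconnects J from L; removing F - C disconnects F from C; removing A - P disconnects A from P — these are bridges.
In total 9 edges are bridges.

9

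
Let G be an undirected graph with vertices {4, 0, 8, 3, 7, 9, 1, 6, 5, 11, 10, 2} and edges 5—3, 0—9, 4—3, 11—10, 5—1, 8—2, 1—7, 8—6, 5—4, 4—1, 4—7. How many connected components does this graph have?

4

Starting from 10 we can reach 10, 11. That is one component of size 2.
Starting from 0 we can reach 0, 9. That is one component of size 2.
Starting from 2 we can reach 2, 6, 8. That is one component of size 3.
Starting from 1 we can reach 1, 3, 4, 5, 7. That is one component of size 5.
Total: 4 components.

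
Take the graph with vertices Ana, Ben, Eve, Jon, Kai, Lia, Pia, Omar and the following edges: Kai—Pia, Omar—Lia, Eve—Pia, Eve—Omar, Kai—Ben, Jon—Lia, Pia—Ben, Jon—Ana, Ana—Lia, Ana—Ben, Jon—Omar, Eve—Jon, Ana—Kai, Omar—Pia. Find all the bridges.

none

The edges on the cycle Eve-Jon-Omar-Eve are not bridges since each lies on that cycle.
Every edge lies on some cycle, so there are no bridges.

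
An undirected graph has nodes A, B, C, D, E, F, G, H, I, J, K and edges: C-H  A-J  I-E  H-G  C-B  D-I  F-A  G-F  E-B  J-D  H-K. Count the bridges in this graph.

The edges on the cycle C-H-G-F-A-J-D-I-E-B-C are not bridges since each lies on that cycle.
But removing H-K disconnects H from K — this is a bridge.

1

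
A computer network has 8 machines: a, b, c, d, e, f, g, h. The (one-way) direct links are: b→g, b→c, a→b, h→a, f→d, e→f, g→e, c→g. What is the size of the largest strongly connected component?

1

{c} is an SCC by itself.
{g} is an SCC by itself.
{d} is an SCC by itself.
{h} is an SCC by itself.
{f} is an SCC by itself.
(and 3 more singleton SCCs)
The largest has 1 vertex.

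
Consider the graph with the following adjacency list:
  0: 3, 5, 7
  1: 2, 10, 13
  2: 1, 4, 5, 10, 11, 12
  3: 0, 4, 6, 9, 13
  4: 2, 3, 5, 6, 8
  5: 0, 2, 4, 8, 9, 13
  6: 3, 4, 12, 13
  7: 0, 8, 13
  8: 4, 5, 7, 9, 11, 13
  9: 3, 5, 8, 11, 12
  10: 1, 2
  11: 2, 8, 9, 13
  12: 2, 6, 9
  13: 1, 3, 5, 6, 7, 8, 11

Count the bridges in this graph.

0

The edges on the cycle 5-2-12-6-13-5 are not bridges since each lies on that cycle.
Every edge lies on some cycle, so there are no bridges.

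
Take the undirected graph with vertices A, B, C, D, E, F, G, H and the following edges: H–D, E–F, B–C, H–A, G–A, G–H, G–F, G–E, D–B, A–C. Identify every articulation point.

Removing G increases the component count from 1 to 2, so G is a cut vertex.
By contrast removing C leaves 1 component; it is not a cut vertex. No other vertex is a cut vertex either.

G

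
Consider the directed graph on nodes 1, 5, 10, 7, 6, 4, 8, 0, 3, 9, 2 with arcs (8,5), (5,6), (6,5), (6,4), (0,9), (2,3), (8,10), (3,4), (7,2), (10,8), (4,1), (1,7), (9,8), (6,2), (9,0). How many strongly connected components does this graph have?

4

{1, 2, 3, 4, 7} are all mutually reachable — one SCC of size 5.
{5, 6} are all mutually reachable — one SCC of size 2.
{8, 10} are all mutually reachable — one SCC of size 2.
{0, 9} are all mutually reachable — one SCC of size 2.
That gives 4 strongly connected components.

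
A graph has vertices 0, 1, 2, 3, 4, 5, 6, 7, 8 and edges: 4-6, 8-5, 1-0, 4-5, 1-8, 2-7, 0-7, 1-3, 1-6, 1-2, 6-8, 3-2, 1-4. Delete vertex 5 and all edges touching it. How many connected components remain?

1

With 5 gone, the remaining components are: {0, 1, 2, 3, 4, 6, 7, 8}.
That is 1 component.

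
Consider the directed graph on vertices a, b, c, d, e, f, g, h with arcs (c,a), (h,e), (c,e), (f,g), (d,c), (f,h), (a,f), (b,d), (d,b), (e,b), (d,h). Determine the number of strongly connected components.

2

{a, b, c, d, e, f, h} are all mutually reachable — one SCC of size 7.
{g} is an SCC by itself.
That gives 2 strongly connected components.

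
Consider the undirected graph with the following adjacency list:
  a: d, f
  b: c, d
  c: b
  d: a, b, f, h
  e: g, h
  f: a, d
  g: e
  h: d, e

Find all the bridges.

The edges on the cycle d-f-a-d are not bridges since each lies on that cycle.
But removing d-b disconnects d from b; removing h-e disconnects h from e; removing b-c disconnects b from c; removing d-h disconnects d from h — these are bridges.
In total 5 edges are bridges.

b-c, b-d, d-h, e-g, e-h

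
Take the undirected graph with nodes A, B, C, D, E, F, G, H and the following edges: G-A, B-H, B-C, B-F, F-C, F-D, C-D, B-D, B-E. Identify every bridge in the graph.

A-G, B-E, B-H

The edges on the cycle B-F-D-C-B are not bridges since each lies on that cycle.
But removing G-A disconnects G from A; removing B-H disconnects B from H; removing B-E disconnects B from E — these are bridges.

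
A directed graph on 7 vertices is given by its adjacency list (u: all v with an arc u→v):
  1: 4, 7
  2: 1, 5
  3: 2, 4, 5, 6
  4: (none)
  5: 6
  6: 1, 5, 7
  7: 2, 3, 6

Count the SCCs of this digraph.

2

{1, 2, 3, 5, 6, 7} are all mutually reachable — one SCC of size 6.
{4} is an SCC by itself.
That gives 2 strongly connected components.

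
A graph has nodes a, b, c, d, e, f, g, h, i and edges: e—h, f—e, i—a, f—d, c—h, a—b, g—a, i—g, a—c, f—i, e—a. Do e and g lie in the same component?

Yes

From e we can reach a, b, c, d, e, f, g, h, i, which includes g.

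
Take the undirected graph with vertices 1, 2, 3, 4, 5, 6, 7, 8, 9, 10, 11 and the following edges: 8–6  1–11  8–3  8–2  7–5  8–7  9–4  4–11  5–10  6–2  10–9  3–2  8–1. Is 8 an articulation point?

Yes

Deleting 8 raises the number of components from 1 to 2, so 8 is a cut vertex.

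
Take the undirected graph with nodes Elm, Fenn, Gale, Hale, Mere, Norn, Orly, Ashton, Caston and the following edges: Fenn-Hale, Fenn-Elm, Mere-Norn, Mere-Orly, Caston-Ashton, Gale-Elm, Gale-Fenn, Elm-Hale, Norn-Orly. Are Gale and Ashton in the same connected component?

No

The component containing Gale is {Elm, Fenn, Gale, Hale}, and Ashton is not in it.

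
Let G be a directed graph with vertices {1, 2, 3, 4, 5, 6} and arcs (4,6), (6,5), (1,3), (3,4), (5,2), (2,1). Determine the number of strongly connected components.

1

{1, 2, 3, 4, 5, 6} are all mutually reachable — one SCC of size 6.
That gives 1 strongly connected component.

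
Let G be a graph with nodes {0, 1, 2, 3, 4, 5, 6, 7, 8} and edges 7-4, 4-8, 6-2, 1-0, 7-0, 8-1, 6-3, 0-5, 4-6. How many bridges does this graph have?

The edges on the cycle 7-4-8-1-0-7 are not bridges since each lies on that cycle.
But removing 2-6 disconnects 2 from 6; removing 4-6 disconnects 4 from 6; removing 0-5 disconnects 0 from 5; removing 6-3 disconnects 6 from 3 — these are bridges.
That makes 4 bridges.

4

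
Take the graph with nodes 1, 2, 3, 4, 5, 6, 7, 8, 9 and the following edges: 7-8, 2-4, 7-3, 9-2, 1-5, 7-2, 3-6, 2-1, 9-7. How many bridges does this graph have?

6

The edges on the cycle 9-7-2-9 are not bridges since each lies on that cycle.
But removing 1-5 disconnects 1 from 5; removing 6-3 disconnects 6 from 3; removing 2-1 disconnects 2 from 1; removing 7-3 disconnects 7 from 3 — these are bridges.
In total 6 edges are bridges.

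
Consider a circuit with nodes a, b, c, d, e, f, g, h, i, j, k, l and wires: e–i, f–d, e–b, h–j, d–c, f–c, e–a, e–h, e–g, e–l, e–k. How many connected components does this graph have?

Starting from c we can reach c, d, f. That is one component of size 3.
Starting from a we can reach a, b, e, g, h, i, j, k, l. That is one component of size 9.
Total: 2 components.

2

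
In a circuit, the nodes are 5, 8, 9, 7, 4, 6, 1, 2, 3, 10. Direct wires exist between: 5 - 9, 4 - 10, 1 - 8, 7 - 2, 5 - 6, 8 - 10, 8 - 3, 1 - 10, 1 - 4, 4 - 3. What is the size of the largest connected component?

Starting from 2 we can reach 2, 7. That is one component of size 2.
Starting from 5 we can reach 5, 6, 9. That is one component of size 3.
Starting from 1 we can reach 1, 3, 4, 8, 10. That is one component of size 5.
The largest has 5 vertices.

5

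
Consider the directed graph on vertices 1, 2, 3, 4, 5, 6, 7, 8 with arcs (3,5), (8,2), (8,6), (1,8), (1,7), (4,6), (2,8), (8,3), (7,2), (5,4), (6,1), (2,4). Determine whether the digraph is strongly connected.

From 6 we can reach every vertex (1, 2, 3, 4, 5, 6, 7, 8), and every vertex can reach 6 (1, 2, 3, 4, 5, 6, 7, 8). So the whole graph is one strongly connected component.

Yes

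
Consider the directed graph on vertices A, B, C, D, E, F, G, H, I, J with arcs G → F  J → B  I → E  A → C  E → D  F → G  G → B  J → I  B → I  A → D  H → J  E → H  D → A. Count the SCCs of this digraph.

4

{B, E, H, I, J} are all mutually reachable — one SCC of size 5.
{F, G} are all mutually reachable — one SCC of size 2.
{A, D} are all mutually reachable — one SCC of size 2.
{C} is an SCC by itself.
That gives 4 strongly connected components.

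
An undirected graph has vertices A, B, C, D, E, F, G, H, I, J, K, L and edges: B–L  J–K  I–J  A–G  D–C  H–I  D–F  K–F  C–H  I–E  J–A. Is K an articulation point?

No

Deleting K leaves 2 components (was 2), so K is not a cut vertex.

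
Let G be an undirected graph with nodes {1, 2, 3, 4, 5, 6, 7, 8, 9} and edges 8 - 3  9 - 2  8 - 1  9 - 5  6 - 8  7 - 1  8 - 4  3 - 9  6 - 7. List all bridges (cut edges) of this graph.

2-9, 3-8, 3-9, 4-8, 5-9

The edges on the cycle 6-8-1-7-6 are not bridges since each lies on that cycle.
But removing 5 - 9 disconnects 5 from 9; removing 8 - 4 disconnects 8 from 4; removing 8 - 3 disconnects 8 from 3; removing 3 - 9 disconnects 3 from 9 — these are bridges.
In total 5 edges are bridges.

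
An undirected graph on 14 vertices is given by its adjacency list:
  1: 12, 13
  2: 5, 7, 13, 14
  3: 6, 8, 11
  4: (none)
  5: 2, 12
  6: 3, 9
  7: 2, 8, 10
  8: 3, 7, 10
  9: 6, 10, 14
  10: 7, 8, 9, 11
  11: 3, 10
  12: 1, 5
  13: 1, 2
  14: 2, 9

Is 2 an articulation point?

Yes

Deleting 2 raises the number of components from 2 to 3, so 2 is a cut vertex.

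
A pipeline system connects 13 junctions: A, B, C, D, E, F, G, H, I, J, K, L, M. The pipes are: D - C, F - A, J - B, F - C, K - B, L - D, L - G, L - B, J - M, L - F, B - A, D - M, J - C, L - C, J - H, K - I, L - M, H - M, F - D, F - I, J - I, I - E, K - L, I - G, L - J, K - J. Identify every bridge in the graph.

E-I

The edges on the cycle L-F-I-G-L are not bridges since each lies on that cycle.
But removing E - I disconnects E from I — this is a bridge.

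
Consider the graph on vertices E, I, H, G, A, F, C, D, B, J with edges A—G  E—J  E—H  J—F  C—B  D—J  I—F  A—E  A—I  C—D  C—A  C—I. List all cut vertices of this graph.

A, C, E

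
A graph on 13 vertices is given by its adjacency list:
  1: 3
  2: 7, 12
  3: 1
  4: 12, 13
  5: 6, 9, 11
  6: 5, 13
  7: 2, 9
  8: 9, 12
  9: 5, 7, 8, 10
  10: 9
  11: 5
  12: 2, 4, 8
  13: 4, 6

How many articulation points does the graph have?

Removing 5 increases the component count from 2 to 3, so 5 is a cut vertex.
Removing 9 increases the component count from 2 to 3, so 9 is a cut vertex.
By contrast removing 2 leaves 2 components; it is not a cut vertex. No other vertex is a cut vertex either.

2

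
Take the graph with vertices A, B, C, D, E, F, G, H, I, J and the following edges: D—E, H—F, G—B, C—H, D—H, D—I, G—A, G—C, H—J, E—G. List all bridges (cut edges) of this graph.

A-G, B-G, D-I, F-H, H-J

The edges on the cycle D-E-G-C-H-D are not bridges since each lies on that cycle.
But removing G—B disconnects G from B; removing D—I disconnects D from I; removing J—H disconnects J from H; removing G—A disconnects G from A — these are bridges.
In total 5 edges are bridges.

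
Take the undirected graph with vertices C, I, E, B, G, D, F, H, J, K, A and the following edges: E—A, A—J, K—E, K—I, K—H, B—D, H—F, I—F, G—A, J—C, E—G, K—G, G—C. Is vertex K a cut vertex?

Deleting K raises the number of components from 2 to 3, so K is a cut vertex.

Yes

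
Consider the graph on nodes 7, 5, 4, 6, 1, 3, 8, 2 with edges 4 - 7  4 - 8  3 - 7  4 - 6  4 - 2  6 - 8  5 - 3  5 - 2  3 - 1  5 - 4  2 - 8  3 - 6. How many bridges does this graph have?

The edges on the cycle 4-6-8-2-4 are not bridges since each lies on that cycle.
But removing 1 - 3 disconnects 1 from 3 — this is a bridge.

1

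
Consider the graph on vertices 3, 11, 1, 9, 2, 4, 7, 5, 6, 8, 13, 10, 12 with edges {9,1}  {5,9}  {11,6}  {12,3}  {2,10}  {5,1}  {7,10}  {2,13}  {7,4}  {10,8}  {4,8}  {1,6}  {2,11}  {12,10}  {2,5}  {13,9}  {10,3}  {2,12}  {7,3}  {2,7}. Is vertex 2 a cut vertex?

Yes

Deleting 2 raises the number of components from 1 to 2, so 2 is a cut vertex.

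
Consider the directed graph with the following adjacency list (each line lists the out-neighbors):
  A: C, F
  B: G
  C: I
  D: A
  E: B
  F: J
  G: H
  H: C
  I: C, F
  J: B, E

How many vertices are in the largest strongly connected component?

{B, C, E, F, G, H, I, J} are all mutually reachable — one SCC of size 8.
{D} is an SCC by itself.
{A} is an SCC by itself.
The largest has 8 vertices.

8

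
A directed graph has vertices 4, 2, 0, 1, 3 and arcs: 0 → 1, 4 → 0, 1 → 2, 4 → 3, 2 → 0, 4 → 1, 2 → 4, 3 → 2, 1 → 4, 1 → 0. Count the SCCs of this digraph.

1

{0, 1, 2, 3, 4} are all mutually reachable — one SCC of size 5.
That gives 1 strongly connected component.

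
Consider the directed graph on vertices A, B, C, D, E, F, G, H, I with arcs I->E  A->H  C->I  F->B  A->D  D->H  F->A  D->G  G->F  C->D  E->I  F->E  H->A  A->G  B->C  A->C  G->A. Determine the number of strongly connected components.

2

{A, B, C, D, F, G, H} are all mutually reachable — one SCC of size 7.
{E, I} are all mutually reachable — one SCC of size 2.
That gives 2 strongly connected components.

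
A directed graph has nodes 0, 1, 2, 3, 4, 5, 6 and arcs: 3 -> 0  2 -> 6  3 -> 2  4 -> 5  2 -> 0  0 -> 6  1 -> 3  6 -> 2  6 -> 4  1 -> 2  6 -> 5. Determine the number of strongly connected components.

5

{0, 2, 6} are all mutually reachable — one SCC of size 3.
{1} is an SCC by itself.
{4} is an SCC by itself.
{3} is an SCC by itself.
{5} is an SCC by itself.
That gives 5 strongly connected components.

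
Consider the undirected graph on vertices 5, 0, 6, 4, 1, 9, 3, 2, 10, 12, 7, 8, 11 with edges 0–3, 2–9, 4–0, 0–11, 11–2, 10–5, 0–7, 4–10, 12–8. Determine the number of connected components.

4

1 is isolated — a component by itself.
6 is isolated — a component by itself.
Starting from 8 we can reach 8, 12. That is one component of size 2.
Starting from 0 we can reach 0, 2, 3, 4, 5, 7, 9, 10, 11. That is one component of size 9.
Total: 4 components.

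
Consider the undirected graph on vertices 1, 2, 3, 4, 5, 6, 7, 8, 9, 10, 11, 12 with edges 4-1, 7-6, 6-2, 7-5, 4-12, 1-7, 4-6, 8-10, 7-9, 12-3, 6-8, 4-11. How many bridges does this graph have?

8

The edges on the cycle 4-1-7-6-4 are not bridges since each lies on that cycle.
But removing 6-8 disconnects 6 from 8; removing 4-11 disconnects 4 from 11; removing 7-9 disconnects 7 from 9; removing 12-3 disconnects 12 from 3 — these are bridges.
In total 8 edges are bridges.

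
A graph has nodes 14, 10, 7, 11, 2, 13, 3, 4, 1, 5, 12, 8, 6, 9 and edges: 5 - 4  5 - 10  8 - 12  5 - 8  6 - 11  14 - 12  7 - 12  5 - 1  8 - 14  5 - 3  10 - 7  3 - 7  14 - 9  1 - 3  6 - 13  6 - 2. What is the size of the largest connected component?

Starting from 2 we can reach 2, 6, 11, 13. That is one component of size 4.
Starting from 1 we can reach 1, 3, 4, 5, 7, 8, 9, 10, 12, 14. That is one component of size 10.
The largest has 10 vertices.

10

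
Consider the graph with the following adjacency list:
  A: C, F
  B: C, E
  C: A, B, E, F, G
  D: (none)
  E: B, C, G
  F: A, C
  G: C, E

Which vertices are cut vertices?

Removing C increases the component count from 2 to 3, so C is a cut vertex.
By contrast removing E leaves 2 components; it is not a cut vertex. No other vertex is a cut vertex either.

C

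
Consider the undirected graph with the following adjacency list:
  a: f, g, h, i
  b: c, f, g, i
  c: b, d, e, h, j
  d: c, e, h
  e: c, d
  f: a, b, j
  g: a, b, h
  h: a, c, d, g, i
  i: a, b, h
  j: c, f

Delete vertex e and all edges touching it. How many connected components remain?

1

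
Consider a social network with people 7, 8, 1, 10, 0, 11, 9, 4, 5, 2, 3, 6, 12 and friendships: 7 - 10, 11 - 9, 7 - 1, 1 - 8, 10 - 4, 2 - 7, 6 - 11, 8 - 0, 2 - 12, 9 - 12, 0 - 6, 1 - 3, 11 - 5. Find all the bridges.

1-3, 10-4, 10-7, 11-5

The edges on the cycle 2-7-1-8-0-6-11-9-12-2 are not bridges since each lies on that cycle.
But removing 7 - 10 disconnects 7 from 10; removing 10 - 4 disconnects 10 from 4; removing 5 - 11 disconnects 5 from 11; removing 1 - 3 disconnects 1 from 3 — these are bridges.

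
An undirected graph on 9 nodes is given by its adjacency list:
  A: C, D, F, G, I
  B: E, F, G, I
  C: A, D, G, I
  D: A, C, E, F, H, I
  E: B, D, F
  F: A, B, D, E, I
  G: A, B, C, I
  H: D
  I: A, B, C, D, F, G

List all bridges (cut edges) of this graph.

The edges on the cycle D-A-G-B-E-F-D are not bridges since each lies on that cycle.
But removing H-D disconnects H from D — this is a bridge.

D-H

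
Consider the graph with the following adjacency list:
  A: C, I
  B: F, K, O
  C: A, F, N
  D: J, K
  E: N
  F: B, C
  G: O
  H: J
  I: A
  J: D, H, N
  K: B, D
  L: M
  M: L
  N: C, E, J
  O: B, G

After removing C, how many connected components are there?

3

With C gone, the remaining components are: {A, I}; {L, M}; {B, D, E, F, G, H, J, K, N, O}.
That is 3 components.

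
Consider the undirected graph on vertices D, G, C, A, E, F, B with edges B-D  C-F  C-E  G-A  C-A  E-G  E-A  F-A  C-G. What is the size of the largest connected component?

5

Starting from B we can reach B, D. That is one component of size 2.
Starting from A we can reach A, C, E, F, G. That is one component of size 5.
The largest has 5 vertices.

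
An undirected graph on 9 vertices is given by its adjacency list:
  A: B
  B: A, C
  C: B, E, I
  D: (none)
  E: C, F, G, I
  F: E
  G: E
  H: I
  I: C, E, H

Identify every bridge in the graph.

The edges on the cycle E-C-I-E are not bridges since each lies on that cycle.
But removing B-A disconnects B from A; removing I-H disconnects I from H; removing E-F disconnects E from F; removing E-G disconnects E from G — these are bridges.
In total 5 edges are bridges.

A-B, B-C, E-F, E-G, H-I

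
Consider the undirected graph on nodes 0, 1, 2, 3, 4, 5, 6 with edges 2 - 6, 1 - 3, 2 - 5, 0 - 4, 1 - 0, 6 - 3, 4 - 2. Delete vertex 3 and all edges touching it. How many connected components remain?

1

With 3 gone, the remaining components are: {0, 1, 2, 4, 5, 6}.
That is 1 component.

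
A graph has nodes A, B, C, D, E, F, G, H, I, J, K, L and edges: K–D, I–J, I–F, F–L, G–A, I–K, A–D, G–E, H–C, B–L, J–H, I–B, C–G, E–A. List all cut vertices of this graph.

Removing I increases the component count from 1 to 2, so I is a cut vertex.
By contrast removing B leaves 1 component; it is not a cut vertex. No other vertex is a cut vertex either.

I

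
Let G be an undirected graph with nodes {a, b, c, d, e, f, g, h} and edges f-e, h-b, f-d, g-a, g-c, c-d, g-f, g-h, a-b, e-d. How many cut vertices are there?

Removing g increases the component count from 1 to 2, so g is a cut vertex.
By contrast removing h leaves 1 component; it is not a cut vertex. No other vertex is a cut vertex either.

1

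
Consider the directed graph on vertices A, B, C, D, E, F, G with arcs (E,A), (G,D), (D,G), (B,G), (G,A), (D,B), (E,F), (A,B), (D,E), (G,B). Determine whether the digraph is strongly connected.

No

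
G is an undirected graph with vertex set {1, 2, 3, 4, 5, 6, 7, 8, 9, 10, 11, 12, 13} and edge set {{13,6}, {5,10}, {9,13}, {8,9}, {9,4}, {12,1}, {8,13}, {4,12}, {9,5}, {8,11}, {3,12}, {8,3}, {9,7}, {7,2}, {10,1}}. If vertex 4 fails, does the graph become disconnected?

No

Deleting 4 leaves 1 component (was 1) (its neighbors 9, 12 remain connected to each other), so 4 is not a cut vertex.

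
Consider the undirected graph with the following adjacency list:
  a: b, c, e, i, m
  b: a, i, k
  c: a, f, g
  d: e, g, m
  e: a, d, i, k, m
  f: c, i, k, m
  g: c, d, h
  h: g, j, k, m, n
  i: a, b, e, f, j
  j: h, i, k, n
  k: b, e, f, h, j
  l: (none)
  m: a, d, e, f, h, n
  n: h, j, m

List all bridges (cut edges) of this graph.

none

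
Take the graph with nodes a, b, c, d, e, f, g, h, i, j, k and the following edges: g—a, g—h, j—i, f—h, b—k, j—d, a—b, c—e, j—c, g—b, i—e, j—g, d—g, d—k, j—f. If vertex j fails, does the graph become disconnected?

Yes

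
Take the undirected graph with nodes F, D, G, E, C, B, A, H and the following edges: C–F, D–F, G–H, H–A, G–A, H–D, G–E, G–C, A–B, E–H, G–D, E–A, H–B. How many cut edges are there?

The edges on the cycle G-E-A-H-G are not bridges since each lies on that cycle.
Every edge lies on some cycle, so there are no bridges.

0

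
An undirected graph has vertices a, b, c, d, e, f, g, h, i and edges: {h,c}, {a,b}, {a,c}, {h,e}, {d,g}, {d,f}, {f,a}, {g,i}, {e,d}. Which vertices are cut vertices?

Removing a increases the component count from 1 to 2, so a is a cut vertex.
Removing d increases the component count from 1 to 2, so d is a cut vertex.
Removing g increases the component count from 1 to 2, so g is a cut vertex.
By contrast removing c leaves 1 component; it is not a cut vertex. No other vertex is a cut vertex either.

a, d, g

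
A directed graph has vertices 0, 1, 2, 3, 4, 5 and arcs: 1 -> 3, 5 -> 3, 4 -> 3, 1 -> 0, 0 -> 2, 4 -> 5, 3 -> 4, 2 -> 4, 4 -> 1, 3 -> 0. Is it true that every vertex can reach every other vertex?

From 0 we can reach every vertex (0, 1, 2, 3, 4, 5), and every vertex can reach 0 (0, 1, 2, 3, 4, 5). So the whole graph is one strongly connected component.

Yes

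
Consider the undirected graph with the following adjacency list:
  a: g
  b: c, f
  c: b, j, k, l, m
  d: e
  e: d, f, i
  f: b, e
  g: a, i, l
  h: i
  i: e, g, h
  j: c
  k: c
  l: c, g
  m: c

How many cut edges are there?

6

The edges on the cycle e-i-g-l-c-b-f-e are not bridges since each lies on that cycle.
But removing j-c disconnects j from c; removing a-g disconnects a from g; removing i-h disconnects i from h; removing c-m disconnects c from m — these are bridges.
In total 6 edges are bridges.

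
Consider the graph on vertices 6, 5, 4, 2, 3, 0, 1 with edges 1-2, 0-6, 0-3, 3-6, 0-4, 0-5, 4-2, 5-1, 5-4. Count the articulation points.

Removing 0 increases the component count from 1 to 2, so 0 is a cut vertex.
By contrast removing 5 leaves 1 component; it is not a cut vertex. No other vertex is a cut vertex either.

1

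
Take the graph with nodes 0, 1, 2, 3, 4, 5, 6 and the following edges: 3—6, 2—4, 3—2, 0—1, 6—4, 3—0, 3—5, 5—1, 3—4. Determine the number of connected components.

1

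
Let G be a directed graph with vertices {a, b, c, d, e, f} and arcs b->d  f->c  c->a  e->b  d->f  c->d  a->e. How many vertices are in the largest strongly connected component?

6

{a, b, c, d, e, f} are all mutually reachable — one SCC of size 6.
The largest has 6 vertices.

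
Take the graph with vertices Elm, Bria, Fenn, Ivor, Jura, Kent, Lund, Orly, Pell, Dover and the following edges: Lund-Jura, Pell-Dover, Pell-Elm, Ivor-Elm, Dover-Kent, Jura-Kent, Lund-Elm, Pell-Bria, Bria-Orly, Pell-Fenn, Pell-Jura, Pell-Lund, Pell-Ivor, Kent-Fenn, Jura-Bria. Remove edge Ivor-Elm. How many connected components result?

1

Ivor and Elm are still connected via Ivor-Pell-Elm, so the component count stays at 1.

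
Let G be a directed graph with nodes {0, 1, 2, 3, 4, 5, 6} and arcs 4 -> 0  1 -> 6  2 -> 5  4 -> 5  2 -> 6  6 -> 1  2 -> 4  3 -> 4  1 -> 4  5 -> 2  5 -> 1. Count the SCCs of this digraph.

{1, 2, 4, 5, 6} are all mutually reachable — one SCC of size 5.
{0} is an SCC by itself.
{3} is an SCC by itself.
That gives 3 strongly connected components.

3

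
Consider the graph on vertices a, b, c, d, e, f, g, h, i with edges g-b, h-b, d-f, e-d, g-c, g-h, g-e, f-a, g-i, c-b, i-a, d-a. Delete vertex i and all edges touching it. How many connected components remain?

With i gone, the remaining components are: {a, b, c, d, e, f, g, h}.
That is 1 component.

1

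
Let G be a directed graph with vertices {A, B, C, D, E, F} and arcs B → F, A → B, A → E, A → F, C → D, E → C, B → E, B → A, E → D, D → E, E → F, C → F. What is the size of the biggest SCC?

3

{C, D, E} are all mutually reachable — one SCC of size 3.
{A, B} are all mutually reachable — one SCC of size 2.
{F} is an SCC by itself.
The largest has 3 vertices.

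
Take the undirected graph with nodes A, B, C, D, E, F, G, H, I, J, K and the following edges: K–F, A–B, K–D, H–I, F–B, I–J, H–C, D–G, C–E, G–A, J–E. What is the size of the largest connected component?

6

Starting from C we can reach C, E, H, I, J. That is one component of size 5.
Starting from A we can reach A, B, D, F, G, K. That is one component of size 6.
The largest has 6 vertices.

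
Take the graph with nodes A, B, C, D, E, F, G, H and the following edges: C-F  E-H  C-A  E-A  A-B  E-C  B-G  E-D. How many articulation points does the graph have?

4

Removing A increases the component count from 1 to 2, so A is a cut vertex.
Removing B increases the component count from 1 to 2, so B is a cut vertex.
Removing C increases the component count from 1 to 2, so C is a cut vertex.
Likewise E is a cut vertex.
By contrast removing H leaves 1 component; it is not a cut vertex. No other vertex is a cut vertex either.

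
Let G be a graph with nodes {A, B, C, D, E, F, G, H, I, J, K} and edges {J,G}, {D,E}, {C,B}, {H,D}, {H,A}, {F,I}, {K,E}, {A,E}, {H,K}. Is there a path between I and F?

Yes

From I we can reach F, I, which includes F.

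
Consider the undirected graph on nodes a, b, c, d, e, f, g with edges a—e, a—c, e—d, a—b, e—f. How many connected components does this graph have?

g is isolated — a component by itself.
Starting from a we can reach a, b, c, d, e, f. That is one component of size 6.
Total: 2 components.

2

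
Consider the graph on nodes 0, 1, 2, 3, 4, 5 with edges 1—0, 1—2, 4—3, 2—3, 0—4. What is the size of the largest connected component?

5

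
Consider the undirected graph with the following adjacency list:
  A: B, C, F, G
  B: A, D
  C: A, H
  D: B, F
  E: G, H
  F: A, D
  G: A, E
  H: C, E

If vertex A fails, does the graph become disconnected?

Yes

Deleting A raises the number of components from 1 to 2, so A is a cut vertex.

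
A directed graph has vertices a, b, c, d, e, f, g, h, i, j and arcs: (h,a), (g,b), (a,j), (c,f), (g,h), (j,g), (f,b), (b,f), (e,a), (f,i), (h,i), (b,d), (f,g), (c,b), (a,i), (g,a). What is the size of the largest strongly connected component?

{a, b, f, g, h, j} are all mutually reachable — one SCC of size 6.
{e} is an SCC by itself.
{d} is an SCC by itself.
{c} is an SCC by itself.
{i} is an SCC by itself.
The largest has 6 vertices.

6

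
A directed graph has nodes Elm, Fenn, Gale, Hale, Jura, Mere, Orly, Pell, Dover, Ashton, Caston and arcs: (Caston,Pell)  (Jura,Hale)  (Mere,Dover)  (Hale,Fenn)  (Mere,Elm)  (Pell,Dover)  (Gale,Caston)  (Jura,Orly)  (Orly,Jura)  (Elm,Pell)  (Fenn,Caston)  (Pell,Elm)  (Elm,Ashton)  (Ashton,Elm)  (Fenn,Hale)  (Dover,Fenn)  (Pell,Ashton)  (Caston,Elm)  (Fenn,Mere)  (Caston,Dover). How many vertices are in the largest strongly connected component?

{Elm, Fenn, Hale, Mere, Pell, Dover, Ashton, Caston} are all mutually reachable — one SCC of size 8.
{Jura, Orly} are all mutually reachable — one SCC of size 2.
{Gale} is an SCC by itself.
The largest has 8 vertices.

8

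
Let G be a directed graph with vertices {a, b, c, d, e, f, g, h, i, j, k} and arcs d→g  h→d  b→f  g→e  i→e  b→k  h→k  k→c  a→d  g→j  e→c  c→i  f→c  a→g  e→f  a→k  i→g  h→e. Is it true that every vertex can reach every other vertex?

No

There is no directed path from g to h, so the graph is not strongly connected.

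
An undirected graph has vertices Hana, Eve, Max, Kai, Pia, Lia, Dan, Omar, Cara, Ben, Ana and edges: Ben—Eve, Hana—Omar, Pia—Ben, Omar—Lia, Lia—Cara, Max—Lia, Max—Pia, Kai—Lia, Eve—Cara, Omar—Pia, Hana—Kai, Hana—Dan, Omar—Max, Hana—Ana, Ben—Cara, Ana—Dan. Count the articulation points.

1

Removing Hana increases the component count from 1 to 2, so Hana is a cut vertex.
By contrast removing Kai leaves 1 component; it is not a cut vertex. No other vertex is a cut vertex either.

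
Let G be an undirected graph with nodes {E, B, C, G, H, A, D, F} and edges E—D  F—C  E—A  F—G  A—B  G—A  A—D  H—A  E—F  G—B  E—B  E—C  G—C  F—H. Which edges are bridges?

none

The edges on the cycle E-F-G-C-E are not bridges since each lies on that cycle.
Every edge lies on some cycle, so there are no bridges.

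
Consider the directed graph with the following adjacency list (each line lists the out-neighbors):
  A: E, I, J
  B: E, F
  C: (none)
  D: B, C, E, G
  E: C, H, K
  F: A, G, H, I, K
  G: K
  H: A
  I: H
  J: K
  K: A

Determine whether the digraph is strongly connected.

There is no directed path from G to B, so the graph is not strongly connected.

No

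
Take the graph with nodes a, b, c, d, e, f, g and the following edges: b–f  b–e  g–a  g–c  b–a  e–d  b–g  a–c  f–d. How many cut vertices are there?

1

Removing b increases the component count from 1 to 2, so b is a cut vertex.
By contrast removing c leaves 1 component; it is not a cut vertex. No other vertex is a cut vertex either.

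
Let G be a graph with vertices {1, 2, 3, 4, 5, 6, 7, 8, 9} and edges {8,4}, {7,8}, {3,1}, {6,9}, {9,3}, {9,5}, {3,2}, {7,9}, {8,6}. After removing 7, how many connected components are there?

1

With 7 gone, the remaining components are: {1, 2, 3, 4, 5, 6, 8, 9}.
That is 1 component.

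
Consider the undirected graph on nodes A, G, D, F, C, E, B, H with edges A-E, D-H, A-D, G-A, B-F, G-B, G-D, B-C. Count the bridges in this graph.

5

The edges on the cycle G-A-D-G are not bridges since each lies on that cycle.
But removing D-H disconnects D from H; removing B-F disconnects B from F; removing G-B disconnects G from B; removing A-E disconnects A from E — these are bridges.
In total 5 edges are bridges.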